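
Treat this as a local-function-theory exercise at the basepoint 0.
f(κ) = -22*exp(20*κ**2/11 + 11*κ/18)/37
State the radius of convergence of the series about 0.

The radius of convergence is infinite.

The factor exp(20*κ**2/11 + 11*κ/18) is entire and contributes no finite singular point.
The polynomial part has no poles.
No finite singular points: the Taylor series at 0 converges everywhere.


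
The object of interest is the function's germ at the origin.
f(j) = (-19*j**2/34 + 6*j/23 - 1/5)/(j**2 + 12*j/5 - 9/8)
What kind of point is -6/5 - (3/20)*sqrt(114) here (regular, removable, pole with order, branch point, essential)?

The denominator factor j**2 + 12*j/5 - 9/8 vanishes at -6/5 - (3/20)*sqrt(114) and appears to the power 1; the numerator there equals -430277/156400 - (2349/9775)*sqrt(114), nonzero, and no other factor vanishes.
Hence a pole whose order is the multiplicity, 1.

The point is a pole of order 1.


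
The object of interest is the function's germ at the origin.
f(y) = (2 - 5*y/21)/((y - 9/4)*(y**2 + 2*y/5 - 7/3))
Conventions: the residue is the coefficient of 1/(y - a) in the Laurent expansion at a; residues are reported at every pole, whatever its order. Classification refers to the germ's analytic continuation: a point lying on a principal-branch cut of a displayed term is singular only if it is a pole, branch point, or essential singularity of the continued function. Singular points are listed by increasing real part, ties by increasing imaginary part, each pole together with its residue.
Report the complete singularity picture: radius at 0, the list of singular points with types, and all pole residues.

Denominator factor (y - 9/4): pole of order 1 at 9/4, modulus 9/4.
Denominator factor (y**2 + 2*y/5 - 7/3): discriminant 712/75, real irrational roots -1/5 + (1/15)*sqrt(534) and -1/5 - (1/15)*sqrt(534); poles of order 1, moduli -1/5 + (1/15)*sqrt(534) and 1/5 + (1/15)*sqrt(534).
The radius of convergence is the smallest modulus among the singular points: -1/5 + (1/15)*sqrt(534).
The factor y**2 + 2*y/5 - 7/3 splits as (y - a)(y - a') with a = -1/5 - (1/15)*sqrt(534), a' = -1/5 + (1/15)*sqrt(534). At the order-1 pole a set g(y) = (y - a)*f(y) = [(2 - 5*y/21)/(y - 9/4)] / (y - a').
Simple pole: residue = g(a) at a = -1/5 - (1/15)*sqrt(534), which is -1230/6097 + (28045/1627899)*sqrt(534).
The factor y**2 + 2*y/5 - 7/3 splits as (y - a)(y - a') with a = -1/5 + (1/15)*sqrt(534), a' = -1/5 - (1/15)*sqrt(534). At the order-1 pole a set g(y) = (y - a)*f(y) = [(2 - 5*y/21)/(y - 9/4)] / (y - a').
Simple pole: residue = g(a) at a = -1/5 + (1/15)*sqrt(534), which is -1230/6097 - (28045/1627899)*sqrt(534).
At the order-1 pole 9/4 set g(y) = (y - (9/4))*f(y) = (2 - 5*y/21)/(y**2 + 2*y/5 - 7/3).
Simple pole: residue = g(a) at a = 9/4, which is 2460/6097.
List the singular points by increasing real part (a conjugate pair: the negative imaginary part first).

Radius of convergence at 0: -1/5 + (1/15)*sqrt(534).
At -1/5 - (1/15)*sqrt(534): a pole of order 1; residue -1230/6097 + (28045/1627899)*sqrt(534).
At -1/5 + (1/15)*sqrt(534): a pole of order 1; residue -1230/6097 - (28045/1627899)*sqrt(534).
At 9/4: a pole of order 1; residue 2460/6097.


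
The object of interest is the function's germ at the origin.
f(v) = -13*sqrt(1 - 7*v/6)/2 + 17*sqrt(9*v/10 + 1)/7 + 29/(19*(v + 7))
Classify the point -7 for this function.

The denominator factor v + 7 vanishes at -7 and appears to the power 1; the numerator there equals 29/19, nonzero, and no other factor vanishes.
The branch terms are analytic at this point.
Hence a pole whose order is the multiplicity, 1.

The point is a pole of order 1.


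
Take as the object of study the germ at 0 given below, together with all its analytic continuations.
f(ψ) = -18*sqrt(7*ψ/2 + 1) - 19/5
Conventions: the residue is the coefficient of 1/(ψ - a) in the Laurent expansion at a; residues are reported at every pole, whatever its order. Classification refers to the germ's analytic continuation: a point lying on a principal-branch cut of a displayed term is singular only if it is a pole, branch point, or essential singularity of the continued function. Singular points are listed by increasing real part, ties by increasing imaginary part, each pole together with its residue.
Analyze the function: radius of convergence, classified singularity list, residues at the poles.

Branch term (-18)*sqrt(1 - ψ/(-2/7)): its argument vanishes at ψ = -2/7, a square-root branch point, modulus 2/7.
The radius of convergence is the smallest modulus among the singular points: 2/7.

Radius of convergence at 0: 2/7.
At -2/7: an algebraic (square-root) branch point.


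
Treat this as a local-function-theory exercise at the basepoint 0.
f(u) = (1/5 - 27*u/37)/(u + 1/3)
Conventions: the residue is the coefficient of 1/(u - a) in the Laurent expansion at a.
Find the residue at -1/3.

At the order-1 pole -1/3 set g(u) = (u - (-1/3))*f(u) = 1/5 - 27*u/37.
Simple pole: residue = g(a) at a = -1/3, which is 82/185.

The residue is 82/185.


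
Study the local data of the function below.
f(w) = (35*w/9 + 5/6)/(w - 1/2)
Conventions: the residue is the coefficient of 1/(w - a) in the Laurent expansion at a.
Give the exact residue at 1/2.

At the order-1 pole 1/2 set g(w) = (w - (1/2))*f(w) = 35*w/9 + 5/6.
Simple pole: residue = g(a) at a = 1/2, which is 25/9.

The residue is 25/9.


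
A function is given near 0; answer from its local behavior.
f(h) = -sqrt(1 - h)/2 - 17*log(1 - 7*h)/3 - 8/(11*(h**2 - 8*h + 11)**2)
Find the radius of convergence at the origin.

Denominator factor (h**2 - 8*h + 11)^2: discriminant 20, real irrational roots 4 + sqrt(5) and 4 - sqrt(5); poles of order 2, moduli 4 + sqrt(5) and 4 - sqrt(5).
Branch term (-1/2)*sqrt(1 - h/(1)): its argument vanishes at h = 1, a square-root branch point, modulus 1.
Branch term (-17/3)*log(1 - h/(1/7)): its argument vanishes at h = 1/7, a logarithmic branch point, modulus 1/7.
The radius of convergence is the smallest modulus among the singular points: 1/7.

The radius of convergence is 1/7.


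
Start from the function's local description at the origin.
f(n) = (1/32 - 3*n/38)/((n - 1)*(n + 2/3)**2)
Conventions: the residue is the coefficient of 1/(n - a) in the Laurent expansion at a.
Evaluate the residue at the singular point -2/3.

The residue is 261/15200.

At the order-2 pole -2/3 set g(n) = (n - (-2/3))^2*f(n) = (1/32 - 3*n/38)/(n - 1).
Order-2 pole: residue = g'(a); g'(-2/3) = 261/15200, so the residue is 261/15200.


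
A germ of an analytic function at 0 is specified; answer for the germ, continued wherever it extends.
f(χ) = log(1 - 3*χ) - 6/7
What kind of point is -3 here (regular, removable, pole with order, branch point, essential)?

The point is a regular point.

There is no denominator, hence no pole anywhere.
Branch term log(1 - χ/(1/3)): argument at -3 is 10, nonzero, so -3 is not its branch point (a point on a principal cut is still regular for the continued germ).
So the germ continues analytically to -3.


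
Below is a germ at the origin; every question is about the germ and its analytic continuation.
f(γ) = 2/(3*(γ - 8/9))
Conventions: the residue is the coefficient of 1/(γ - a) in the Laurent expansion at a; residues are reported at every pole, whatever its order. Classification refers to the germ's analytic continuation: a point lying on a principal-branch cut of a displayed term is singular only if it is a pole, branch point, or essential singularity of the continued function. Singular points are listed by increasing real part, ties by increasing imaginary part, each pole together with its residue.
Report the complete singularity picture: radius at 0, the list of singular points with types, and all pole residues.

Denominator factor (γ - 8/9): pole of order 1 at 8/9, modulus 8/9.
The radius of convergence is the smallest modulus among the singular points: 8/9.
At the order-1 pole 8/9 set g(γ) = (γ - (8/9))*f(γ) = 2/3.
Simple pole: residue = g(a) at a = 8/9, which is 2/3.

Radius of convergence at 0: 8/9.
At 8/9: a pole of order 1; residue 2/3.


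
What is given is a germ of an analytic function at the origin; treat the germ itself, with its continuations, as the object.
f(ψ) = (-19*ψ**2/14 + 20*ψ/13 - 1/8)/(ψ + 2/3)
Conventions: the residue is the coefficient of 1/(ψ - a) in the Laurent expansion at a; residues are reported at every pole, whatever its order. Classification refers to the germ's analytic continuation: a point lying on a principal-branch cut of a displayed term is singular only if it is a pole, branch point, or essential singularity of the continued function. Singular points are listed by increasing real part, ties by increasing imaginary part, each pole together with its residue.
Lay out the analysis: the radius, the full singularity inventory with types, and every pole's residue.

Radius of convergence at 0: 2/3.
At -2/3: a pole of order 1; residue -11491/6552.

Denominator factor (ψ + 2/3): pole of order 1 at -2/3, modulus 2/3.
The radius of convergence is the smallest modulus among the singular points: 2/3.
At the order-1 pole -2/3 set g(ψ) = (ψ - (-2/3))*f(ψ) = -19*ψ**2/14 + 20*ψ/13 - 1/8.
Simple pole: residue = g(a) at a = -2/3, which is -11491/6552.


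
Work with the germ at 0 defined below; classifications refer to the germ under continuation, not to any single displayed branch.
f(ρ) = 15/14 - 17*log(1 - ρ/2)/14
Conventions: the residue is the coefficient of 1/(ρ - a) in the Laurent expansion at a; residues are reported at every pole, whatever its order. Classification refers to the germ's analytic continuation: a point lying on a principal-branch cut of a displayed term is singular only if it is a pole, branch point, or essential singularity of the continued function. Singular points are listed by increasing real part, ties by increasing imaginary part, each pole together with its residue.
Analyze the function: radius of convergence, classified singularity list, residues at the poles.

Radius of convergence at 0: 2.
At 2: a logarithmic branch point.

Branch term (-17/14)*log(1 - ρ/(2)): its argument vanishes at ρ = 2, a logarithmic branch point, modulus 2.
The radius of convergence is the smallest modulus among the singular points: 2.


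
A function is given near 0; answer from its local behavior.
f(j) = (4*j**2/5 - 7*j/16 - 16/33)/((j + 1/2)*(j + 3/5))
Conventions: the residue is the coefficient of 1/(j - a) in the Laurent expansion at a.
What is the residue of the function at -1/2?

At the order-1 pole -1/2 set g(j) = (j - (-1/2))*f(j) = (4*j**2/5 - 7*j/16 - 16/33)/(j + 3/5).
Simple pole: residue = g(a) at a = -1/2, which is -349/528.

The residue is -349/528.


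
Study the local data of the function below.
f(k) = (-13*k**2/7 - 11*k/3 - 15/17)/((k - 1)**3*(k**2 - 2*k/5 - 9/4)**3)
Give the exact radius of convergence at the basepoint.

The radius of convergence is 1.

Denominator factor (k**2 - 2*k/5 - 9/4)^3: discriminant 229/25, real irrational roots 1/5 + (1/10)*sqrt(229) and 1/5 - (1/10)*sqrt(229); poles of order 3, moduli 1/5 + (1/10)*sqrt(229) and -1/5 + (1/10)*sqrt(229).
Denominator factor (k - 1)^3: pole of order 3 at 1, modulus 1.
The radius of convergence is the smallest modulus among the singular points: 1.


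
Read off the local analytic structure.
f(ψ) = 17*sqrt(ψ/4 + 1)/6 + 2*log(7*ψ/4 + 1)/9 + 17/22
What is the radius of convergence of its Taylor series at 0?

The radius of convergence is 4/7.

Branch term (17/6)*sqrt(1 - ψ/(-4)): its argument vanishes at ψ = -4, a square-root branch point, modulus 4.
Branch term (2/9)*log(1 - ψ/(-4/7)): its argument vanishes at ψ = -4/7, a logarithmic branch point, modulus 4/7.
The radius of convergence is the smallest modulus among the singular points: 4/7.


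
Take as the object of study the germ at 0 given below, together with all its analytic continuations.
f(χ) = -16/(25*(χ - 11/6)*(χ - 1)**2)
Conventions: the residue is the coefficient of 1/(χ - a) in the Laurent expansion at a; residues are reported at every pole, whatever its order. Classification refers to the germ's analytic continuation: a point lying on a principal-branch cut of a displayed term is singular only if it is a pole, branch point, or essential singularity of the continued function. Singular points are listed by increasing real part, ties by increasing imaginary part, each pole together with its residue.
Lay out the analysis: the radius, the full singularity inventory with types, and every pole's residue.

Radius of convergence at 0: 1.
At 1: a pole of order 2; residue 576/625.
At 11/6: a pole of order 1; residue -576/625.

Denominator factor (χ - 11/6): pole of order 1 at 11/6, modulus 11/6.
Denominator factor (χ - 1)^2: pole of order 2 at 1, modulus 1.
The radius of convergence is the smallest modulus among the singular points: 1.
At the order-2 pole 1 set g(χ) = (χ - (1))^2*f(χ) = -16/(25*(χ - 11/6)).
Order-2 pole: residue = g'(a); g'(1) = 576/625, so the residue is 576/625.
At the order-1 pole 11/6 set g(χ) = (χ - (11/6))*f(χ) = -16/(25*(χ - 1)**2).
Simple pole: residue = g(a) at a = 11/6, which is -576/625.
List the singular points by increasing real part (a conjugate pair: the negative imaginary part first).


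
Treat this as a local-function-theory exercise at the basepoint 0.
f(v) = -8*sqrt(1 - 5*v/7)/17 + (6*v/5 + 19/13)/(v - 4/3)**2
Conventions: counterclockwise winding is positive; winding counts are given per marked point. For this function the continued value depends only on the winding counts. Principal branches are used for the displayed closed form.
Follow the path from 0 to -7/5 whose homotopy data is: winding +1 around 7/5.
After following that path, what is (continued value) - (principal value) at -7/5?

Continued minus principal equals (16/17)*sqrt(2).

The rational part is single-valued and drops out of the difference; each branch term changes only by its own monodromy.
(-8/17)*sqrt(1 - v/(7/5)): winding +1 is odd, the square root flips sign, contributing -2*(-8/17)*sqrt(1 - (-7/5)/(7/5)) = -2*(-8/17)*sqrt(2) = (16/17)*sqrt(2).
Summing the contributions at v = -7/5 gives (16/17)*sqrt(2).


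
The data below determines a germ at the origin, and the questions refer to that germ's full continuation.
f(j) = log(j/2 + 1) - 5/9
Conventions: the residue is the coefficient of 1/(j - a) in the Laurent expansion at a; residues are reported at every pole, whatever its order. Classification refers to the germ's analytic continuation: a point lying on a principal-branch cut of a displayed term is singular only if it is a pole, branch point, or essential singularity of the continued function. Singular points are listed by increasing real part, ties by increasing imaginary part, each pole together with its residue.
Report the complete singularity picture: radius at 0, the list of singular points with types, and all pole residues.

Radius of convergence at 0: 2.
At -2: a logarithmic branch point.

Branch term (1)*log(1 - j/(-2)): its argument vanishes at j = -2, a logarithmic branch point, modulus 2.
The radius of convergence is the smallest modulus among the singular points: 2.


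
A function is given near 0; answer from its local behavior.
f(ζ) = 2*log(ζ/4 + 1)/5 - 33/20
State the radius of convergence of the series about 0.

Branch term (2/5)*log(1 - ζ/(-4)): its argument vanishes at ζ = -4, a logarithmic branch point, modulus 4.
The radius of convergence is the smallest modulus among the singular points: 4.

The radius of convergence is 4.


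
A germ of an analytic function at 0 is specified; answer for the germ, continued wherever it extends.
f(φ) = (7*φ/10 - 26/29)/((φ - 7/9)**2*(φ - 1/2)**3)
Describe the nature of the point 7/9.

The point is a pole of order 2.

The denominator factor φ - 7/9 vanishes at 7/9 and appears to the power 2; the numerator there equals -919/2610, nonzero, and no other factor vanishes.
Hence a pole whose order is the multiplicity, 2.


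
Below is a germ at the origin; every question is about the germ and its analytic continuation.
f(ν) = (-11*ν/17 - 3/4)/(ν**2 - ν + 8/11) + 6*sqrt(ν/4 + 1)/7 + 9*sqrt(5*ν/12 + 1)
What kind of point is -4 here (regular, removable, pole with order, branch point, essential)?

The term (6/7)*sqrt(1 - ν/(-4)) has argument 1 - -4/(-4) = 0 at -4: a square-root (algebraic, two-sheeted) branch point; the remaining terms are analytic or single-valued there.

The point is an algebraic (square-root) branch point.


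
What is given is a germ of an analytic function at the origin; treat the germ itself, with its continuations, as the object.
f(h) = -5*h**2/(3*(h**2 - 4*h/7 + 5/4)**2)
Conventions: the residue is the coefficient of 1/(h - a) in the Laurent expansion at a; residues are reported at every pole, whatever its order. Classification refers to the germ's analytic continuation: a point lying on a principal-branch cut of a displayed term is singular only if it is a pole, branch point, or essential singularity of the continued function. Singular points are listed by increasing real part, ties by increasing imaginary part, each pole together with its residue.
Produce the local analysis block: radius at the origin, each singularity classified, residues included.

Denominator factor (h**2 - 4*h/7 + 5/4)^2: discriminant -229/49, complex-conjugate roots (2/7) + ((1/14)*sqrt(229))*i and (2/7) - ((1/14)*sqrt(229))*i; poles of order 2, moduli (1/2)*sqrt(5) and (1/2)*sqrt(5).
The radius of convergence is the smallest modulus among the singular points: (1/2)*sqrt(5).
The factor h**2 - 4*h/7 + 5/4 splits as (h - a)(h - a') with a = (2/7) - ((1/14)*sqrt(229))*i, a' = (2/7) + ((1/14)*sqrt(229))*i. At the order-2 pole a set g(h) = (h - a)^2*f(h) = [-5*h**2/3] / (h - a')^2.
Order-2 pole: residue = g'(a); g'((2/7) - ((1/14)*sqrt(229))*i) = -((8575/314646)*sqrt(229))*i, so the residue is -((8575/314646)*sqrt(229))*i.
The factor h**2 - 4*h/7 + 5/4 splits as (h - a)(h - a') with a = (2/7) + ((1/14)*sqrt(229))*i, a' = (2/7) - ((1/14)*sqrt(229))*i. At the order-2 pole a set g(h) = (h - a)^2*f(h) = [-5*h**2/3] / (h - a')^2.
Order-2 pole: residue = g'(a); g'((2/7) + ((1/14)*sqrt(229))*i) = ((8575/314646)*sqrt(229))*i, so the residue is ((8575/314646)*sqrt(229))*i.
List the singular points by increasing real part (a conjugate pair: the negative imaginary part first).

Radius of convergence at 0: (1/2)*sqrt(5).
At (2/7) - ((1/14)*sqrt(229))*i: a pole of order 2; residue -((8575/314646)*sqrt(229))*i.
At (2/7) + ((1/14)*sqrt(229))*i: a pole of order 2; residue ((8575/314646)*sqrt(229))*i.


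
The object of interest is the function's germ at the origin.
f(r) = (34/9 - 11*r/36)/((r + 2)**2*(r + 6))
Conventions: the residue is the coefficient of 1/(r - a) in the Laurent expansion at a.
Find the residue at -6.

The residue is 101/288.

At the order-1 pole -6 set g(r) = (r - (-6))*f(r) = (34/9 - 11*r/36)/(r + 2)**2.
Simple pole: residue = g(a) at a = -6, which is 101/288.


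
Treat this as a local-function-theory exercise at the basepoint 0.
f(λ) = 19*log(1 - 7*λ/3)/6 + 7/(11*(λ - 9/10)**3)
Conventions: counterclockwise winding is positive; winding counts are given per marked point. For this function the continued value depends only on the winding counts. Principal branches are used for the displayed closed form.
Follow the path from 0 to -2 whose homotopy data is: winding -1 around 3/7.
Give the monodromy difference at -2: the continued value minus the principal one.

The rational part is single-valued and drops out of the difference; each branch term changes only by its own monodromy.
(19/6)*log(1 - λ/(3/7)): each positive loop around 3/7 adds 2*pi*i to the log, so winding -1 contributes (19/6)*(-1)*2*pi*i = -(19/3)*pi*i.
Summing the contributions at λ = -2 gives -(19/3)*pi*i.

Continued minus principal equals -(19/3)*pi*i.


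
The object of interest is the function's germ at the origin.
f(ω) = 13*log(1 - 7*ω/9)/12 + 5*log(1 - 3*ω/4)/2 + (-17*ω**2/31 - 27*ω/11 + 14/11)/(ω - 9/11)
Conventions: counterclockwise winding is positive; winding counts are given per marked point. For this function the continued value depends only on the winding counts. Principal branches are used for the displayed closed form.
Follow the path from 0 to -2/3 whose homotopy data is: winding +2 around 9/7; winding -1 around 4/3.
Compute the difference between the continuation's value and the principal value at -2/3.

Continued minus principal equals -(2/3)*pi*i.

The rational part is single-valued and drops out of the difference; each branch term changes only by its own monodromy.
(5/2)*log(1 - ω/(4/3)): each positive loop around 4/3 adds 2*pi*i to the log, so winding -1 contributes (5/2)*(-1)*2*pi*i = -(5)*pi*i.
(13/12)*log(1 - ω/(9/7)): each positive loop around 9/7 adds 2*pi*i to the log, so winding +2 contributes (13/12)*(2)*2*pi*i = (13/3)*pi*i.
Summing the contributions at ω = -2/3 gives -(2/3)*pi*i.


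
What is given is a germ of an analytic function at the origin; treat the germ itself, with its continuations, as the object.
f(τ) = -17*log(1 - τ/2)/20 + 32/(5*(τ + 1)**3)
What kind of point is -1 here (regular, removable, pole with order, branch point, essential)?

The point is a pole of order 3.

The denominator factor τ + 1 vanishes at -1 and appears to the power 3; the numerator there equals 32/5, nonzero, and no other factor vanishes.
The branch terms are analytic at this point.
Hence a pole whose order is the multiplicity, 3.


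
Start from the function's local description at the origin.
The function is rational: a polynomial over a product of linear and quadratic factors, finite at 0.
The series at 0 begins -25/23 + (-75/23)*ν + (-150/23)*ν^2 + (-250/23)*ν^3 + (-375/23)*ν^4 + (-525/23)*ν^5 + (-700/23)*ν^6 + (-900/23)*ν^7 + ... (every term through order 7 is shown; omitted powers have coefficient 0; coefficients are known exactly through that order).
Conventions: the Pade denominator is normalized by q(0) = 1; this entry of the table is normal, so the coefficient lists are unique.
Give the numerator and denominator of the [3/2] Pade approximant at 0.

Taylor coefficients needed (read off): a_0 = -25/23, a_1 = -75/23, a_2 = -150/23, a_3 = -250/23, a_4 = -375/23, a_5 = -525/23.
Write the denominator as Q(ν) = 1 + q1*ν + q2*ν^2. Requiring Q*f - P = O(ν^6) with deg P <= 3 kills the coefficients of ν^4..ν^5 in Q*f:
  ν^4: a_4 + q1*a_3 + q2*a_2 = 0, i.e. -375/23 + (-250/23)*q1 + (-150/23)*q2 = 0.
  ν^5: a_5 + q1*a_4 + q2*a_3 = 0, i.e. -525/23 + (-375/23)*q1 + (-250/23)*q2 = 0.
Solving this linear system: q1 = -12/5, q2 = 3/2.
The numerator is Q*f truncated at degree 3: P0 = a_0 = -25/23; P1 = a_1 + q1*a_0 = -15/23; P2 = a_2 + q1*a_1 + q2*a_0 = -15/46; P3 = a_3 + q1*a_2 + q2*a_1 = -5/46.

The Pade approximant has numerator coefficients [-25/23, -15/23, -15/46, -5/46]; denominator coefficients [1, -12/5, 3/2].


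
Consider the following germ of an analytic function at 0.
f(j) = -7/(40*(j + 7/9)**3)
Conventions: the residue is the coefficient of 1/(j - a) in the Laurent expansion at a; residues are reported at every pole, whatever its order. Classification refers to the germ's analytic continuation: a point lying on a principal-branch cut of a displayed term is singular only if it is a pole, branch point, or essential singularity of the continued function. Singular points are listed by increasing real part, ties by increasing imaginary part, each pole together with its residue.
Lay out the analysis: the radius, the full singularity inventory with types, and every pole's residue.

Radius of convergence at 0: 7/9.
At -7/9: a pole of order 3; residue 0.

Denominator factor (j + 7/9)^3: pole of order 3 at -7/9, modulus 7/9.
The radius of convergence is the smallest modulus among the singular points: 7/9.
At the order-3 pole -7/9 set g(j) = (j - (-7/9))^3*f(j) = -7/40.
Order-3 pole: residue = g''(a)/2; g''(-7/9) = 0, so the residue is 0.


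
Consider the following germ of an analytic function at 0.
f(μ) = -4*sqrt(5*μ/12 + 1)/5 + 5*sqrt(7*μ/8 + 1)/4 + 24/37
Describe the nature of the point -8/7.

The term (5/4)*sqrt(1 - μ/(-8/7)) has argument 1 - -8/7/(-8/7) = 0 at -8/7: a square-root (algebraic, two-sheeted) branch point; the remaining terms are analytic or single-valued there.

The point is an algebraic (square-root) branch point.


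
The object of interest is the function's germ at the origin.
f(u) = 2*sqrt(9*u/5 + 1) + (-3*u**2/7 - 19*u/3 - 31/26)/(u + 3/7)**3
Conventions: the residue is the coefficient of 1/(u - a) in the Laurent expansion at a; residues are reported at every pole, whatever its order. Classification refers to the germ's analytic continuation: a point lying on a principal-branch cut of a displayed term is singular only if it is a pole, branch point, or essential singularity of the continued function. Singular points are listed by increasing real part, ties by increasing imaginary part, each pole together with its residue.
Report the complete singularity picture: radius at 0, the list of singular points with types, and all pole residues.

Denominator factor (u + 3/7)^3: pole of order 3 at -3/7, modulus 3/7.
Branch term (2)*sqrt(1 - u/(-5/9)): its argument vanishes at u = -5/9, a square-root branch point, modulus 5/9.
The radius of convergence is the smallest modulus among the singular points: 3/7.
The branch term is analytic at -3/7 and contributes nothing to the residue; only the rational part matters.
At the order-3 pole -3/7 set g(u) = (u - (-3/7))^3*(rational part) = -3*u**2/7 - 19*u/3 - 31/26.
Order-3 pole: residue = g''(a)/2; g''(-3/7) = -6/7, so the residue is -3/7.
List the singular points by increasing real part (a conjugate pair: the negative imaginary part first).

Radius of convergence at 0: 3/7.
At -5/9: an algebraic (square-root) branch point.
At -3/7: a pole of order 3; residue -3/7.


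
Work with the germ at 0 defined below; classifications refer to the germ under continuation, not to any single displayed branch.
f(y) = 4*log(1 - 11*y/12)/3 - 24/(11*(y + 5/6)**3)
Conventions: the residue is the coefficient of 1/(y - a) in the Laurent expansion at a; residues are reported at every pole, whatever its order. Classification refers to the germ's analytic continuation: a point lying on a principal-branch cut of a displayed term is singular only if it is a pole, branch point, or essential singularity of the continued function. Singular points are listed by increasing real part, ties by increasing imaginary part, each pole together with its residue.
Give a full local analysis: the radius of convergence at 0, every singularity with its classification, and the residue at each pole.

Radius of convergence at 0: 5/6.
At -5/6: a pole of order 3; residue 0.
At 12/11: a logarithmic branch point.

Denominator factor (y + 5/6)^3: pole of order 3 at -5/6, modulus 5/6.
Branch term (4/3)*log(1 - y/(12/11)): its argument vanishes at y = 12/11, a logarithmic branch point, modulus 12/11.
The radius of convergence is the smallest modulus among the singular points: 5/6.
The branch term is analytic at -5/6 and contributes nothing to the residue; only the rational part matters.
At the order-3 pole -5/6 set g(y) = (y - (-5/6))^3*(rational part) = -24/11.
Order-3 pole: residue = g''(a)/2; g''(-5/6) = 0, so the residue is 0.
List the singular points by increasing real part (a conjugate pair: the negative imaginary part first).


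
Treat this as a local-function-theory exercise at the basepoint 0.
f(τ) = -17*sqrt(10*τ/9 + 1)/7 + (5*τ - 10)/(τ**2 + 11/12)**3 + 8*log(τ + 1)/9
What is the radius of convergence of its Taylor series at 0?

The radius of convergence is 9/10.

Denominator factor (τ**2 + 11/12)^3: discriminant -11/3, complex-conjugate roots ((1/6)*sqrt(33))*i and -((1/6)*sqrt(33))*i; poles of order 3, moduli (1/6)*sqrt(33) and (1/6)*sqrt(33).
Branch term (-17/7)*sqrt(1 - τ/(-9/10)): its argument vanishes at τ = -9/10, a square-root branch point, modulus 9/10.
Branch term (8/9)*log(1 - τ/(-1)): its argument vanishes at τ = -1, a logarithmic branch point, modulus 1.
The radius of convergence is the smallest modulus among the singular points: 9/10.


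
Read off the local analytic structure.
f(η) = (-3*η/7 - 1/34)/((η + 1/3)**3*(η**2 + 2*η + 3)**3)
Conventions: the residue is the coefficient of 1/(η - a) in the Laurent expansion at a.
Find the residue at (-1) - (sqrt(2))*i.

The residue is (-4586139/175223488) + ((73944333/9812515328)*sqrt(2))*i.

The factor η**2 + 2*η + 3 splits as (η - a)(η - a') with a = (-1) - (sqrt(2))*i, a' = (-1) + (sqrt(2))*i. At the order-3 pole a set g(η) = (η - a)^3*f(η) = [(-3*η/7 - 1/34)/(η + 1/3)**3] / (η - a')^3.
Order-3 pole: residue = g''(a)/2; g''((-1) - (sqrt(2))*i) = (-4586139/87611744) + ((73944333/4906257664)*sqrt(2))*i, so the residue is (-4586139/175223488) + ((73944333/9812515328)*sqrt(2))*i.


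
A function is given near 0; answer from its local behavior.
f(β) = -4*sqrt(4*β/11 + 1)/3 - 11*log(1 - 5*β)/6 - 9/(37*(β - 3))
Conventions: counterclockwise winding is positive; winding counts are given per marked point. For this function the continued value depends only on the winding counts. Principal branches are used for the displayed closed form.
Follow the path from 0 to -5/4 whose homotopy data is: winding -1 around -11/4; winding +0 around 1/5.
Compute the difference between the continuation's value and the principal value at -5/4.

Continued minus principal equals (8/33)*sqrt(66).

The rational part is single-valued and drops out of the difference; each branch term changes only by its own monodromy.
(-4/3)*sqrt(1 - β/(-11/4)): winding -1 is odd, the square root flips sign, contributing -2*(-4/3)*sqrt(1 - (-5/4)/(-11/4)) = -2*(-4/3)*sqrt(6/11) = (8/33)*sqrt(66).
(-11/6)*log(1 - β/(1/5)): winding 0 around 1/5, so this term returns to its principal value, contribution 0.
Summing the contributions at β = -5/4 gives (8/33)*sqrt(66).


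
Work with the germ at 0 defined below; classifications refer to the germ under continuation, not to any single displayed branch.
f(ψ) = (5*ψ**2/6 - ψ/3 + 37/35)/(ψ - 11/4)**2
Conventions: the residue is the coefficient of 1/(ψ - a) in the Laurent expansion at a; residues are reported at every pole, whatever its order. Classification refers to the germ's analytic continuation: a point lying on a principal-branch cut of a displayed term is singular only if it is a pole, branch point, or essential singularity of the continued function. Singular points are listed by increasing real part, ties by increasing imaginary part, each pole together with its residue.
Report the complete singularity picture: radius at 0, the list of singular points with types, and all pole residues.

Denominator factor (ψ - 11/4)^2: pole of order 2 at 11/4, modulus 11/4.
The radius of convergence is the smallest modulus among the singular points: 11/4.
At the order-2 pole 11/4 set g(ψ) = (ψ - (11/4))^2*f(ψ) = 5*ψ**2/6 - ψ/3 + 37/35.
Order-2 pole: residue = g'(a); g'(11/4) = 17/4, so the residue is 17/4.

Radius of convergence at 0: 11/4.
At 11/4: a pole of order 2; residue 17/4.


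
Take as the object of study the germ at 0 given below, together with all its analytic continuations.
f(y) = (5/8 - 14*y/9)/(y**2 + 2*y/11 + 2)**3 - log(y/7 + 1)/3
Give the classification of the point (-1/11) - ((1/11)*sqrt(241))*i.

The point is a pole of order 3.

The denominator factor y**2 + 2*y/11 + 2 vanishes at (-1/11) - ((1/11)*sqrt(241))*i and appears to the power 3; the numerator there equals (607/792) + ((14/99)*sqrt(241))*i, nonzero, and no other factor vanishes.
The branch terms are analytic at this point.
Hence a pole whose order is the multiplicity, 3.


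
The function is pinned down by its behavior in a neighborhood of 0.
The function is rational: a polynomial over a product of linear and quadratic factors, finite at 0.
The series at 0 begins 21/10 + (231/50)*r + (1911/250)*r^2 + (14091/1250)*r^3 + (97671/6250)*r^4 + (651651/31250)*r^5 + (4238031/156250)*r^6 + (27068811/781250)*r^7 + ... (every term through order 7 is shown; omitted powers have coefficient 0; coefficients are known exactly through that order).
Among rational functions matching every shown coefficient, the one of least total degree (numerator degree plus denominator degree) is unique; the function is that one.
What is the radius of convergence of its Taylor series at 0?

The radius of convergence is 5/6.

No rational of total degree below 2 reproduces all 8 coefficients; solving the [0/2] Pade equations on them gives f(r) = 7/(4*(r - 1)*(r - 5/6)), whose expansion matches every shown term.
Denominator factor (r - 1): pole of order 1 at 1, modulus 1.
Denominator factor (r - 5/6): pole of order 1 at 5/6, modulus 5/6.
The radius of convergence is the smallest modulus among the singular points: 5/6.


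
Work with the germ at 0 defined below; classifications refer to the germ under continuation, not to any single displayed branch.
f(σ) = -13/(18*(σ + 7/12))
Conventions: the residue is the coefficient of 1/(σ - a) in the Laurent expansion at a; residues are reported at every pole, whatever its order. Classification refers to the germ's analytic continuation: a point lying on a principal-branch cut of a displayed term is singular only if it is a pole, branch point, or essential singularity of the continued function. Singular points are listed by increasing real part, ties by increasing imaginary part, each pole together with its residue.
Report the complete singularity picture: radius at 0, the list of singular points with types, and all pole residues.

Denominator factor (σ + 7/12): pole of order 1 at -7/12, modulus 7/12.
The radius of convergence is the smallest modulus among the singular points: 7/12.
At the order-1 pole -7/12 set g(σ) = (σ - (-7/12))*f(σ) = -13/18.
Simple pole: residue = g(a) at a = -7/12, which is -13/18.

Radius of convergence at 0: 7/12.
At -7/12: a pole of order 1; residue -13/18.


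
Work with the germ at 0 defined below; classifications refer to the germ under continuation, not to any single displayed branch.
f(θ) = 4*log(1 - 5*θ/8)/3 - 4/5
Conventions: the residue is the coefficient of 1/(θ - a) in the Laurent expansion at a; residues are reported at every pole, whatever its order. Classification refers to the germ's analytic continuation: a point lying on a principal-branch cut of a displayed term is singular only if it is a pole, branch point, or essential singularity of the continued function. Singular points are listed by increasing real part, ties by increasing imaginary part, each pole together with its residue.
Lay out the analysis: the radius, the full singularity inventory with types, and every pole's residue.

Radius of convergence at 0: 8/5.
At 8/5: a logarithmic branch point.

Branch term (4/3)*log(1 - θ/(8/5)): its argument vanishes at θ = 8/5, a logarithmic branch point, modulus 8/5.
The radius of convergence is the smallest modulus among the singular points: 8/5.


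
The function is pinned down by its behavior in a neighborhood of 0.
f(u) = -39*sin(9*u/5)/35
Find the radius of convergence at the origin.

The factor -sin(9*u/5) is entire and contributes no finite singular point.
The polynomial part has no poles.
No finite singular points: the Taylor series at 0 converges everywhere.

The radius of convergence is infinite.


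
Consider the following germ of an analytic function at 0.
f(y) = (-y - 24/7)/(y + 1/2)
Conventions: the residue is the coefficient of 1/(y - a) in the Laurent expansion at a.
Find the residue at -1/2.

At the order-1 pole -1/2 set g(y) = (y - (-1/2))*f(y) = -y - 24/7.
Simple pole: residue = g(a) at a = -1/2, which is -41/14.

The residue is -41/14.


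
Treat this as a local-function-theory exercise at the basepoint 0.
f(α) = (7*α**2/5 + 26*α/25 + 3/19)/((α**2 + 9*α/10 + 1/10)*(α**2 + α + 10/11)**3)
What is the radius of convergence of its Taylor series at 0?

Denominator factor (α**2 + 9*α/10 + 1/10): discriminant 41/100, real irrational roots -9/20 + (1/20)*sqrt(41) and -9/20 - (1/20)*sqrt(41); poles of order 1, moduli 9/20 - (1/20)*sqrt(41) and 9/20 + (1/20)*sqrt(41).
Denominator factor (α**2 + α + 10/11)^3: discriminant -29/11, complex-conjugate roots (-1/2) + ((1/22)*sqrt(319))*i and (-1/2) - ((1/22)*sqrt(319))*i; poles of order 3, moduli (1/11)*sqrt(110) and (1/11)*sqrt(110).
The radius of convergence is the smallest modulus among the singular points: 9/20 - (1/20)*sqrt(41).

The radius of convergence is 9/20 - (1/20)*sqrt(41).


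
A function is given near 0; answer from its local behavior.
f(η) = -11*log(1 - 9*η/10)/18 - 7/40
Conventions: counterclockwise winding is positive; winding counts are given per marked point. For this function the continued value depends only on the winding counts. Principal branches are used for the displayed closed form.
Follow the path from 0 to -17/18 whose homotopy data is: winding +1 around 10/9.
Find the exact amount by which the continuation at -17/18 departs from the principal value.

Continued minus principal equals -(11/9)*pi*i.

The rational part is single-valued and drops out of the difference; each branch term changes only by its own monodromy.
(-11/18)*log(1 - η/(10/9)): each positive loop around 10/9 adds 2*pi*i to the log, so winding +1 contributes (-11/18)*(1)*2*pi*i = -(11/9)*pi*i.
Summing the contributions at η = -17/18 gives -(11/9)*pi*i.


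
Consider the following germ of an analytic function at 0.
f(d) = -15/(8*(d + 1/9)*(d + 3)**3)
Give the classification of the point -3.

The denominator factor d + 3 vanishes at -3 and appears to the power 3; the numerator there equals -15/8, nonzero, and no other factor vanishes.
Hence a pole whose order is the multiplicity, 3.

The point is a pole of order 3.


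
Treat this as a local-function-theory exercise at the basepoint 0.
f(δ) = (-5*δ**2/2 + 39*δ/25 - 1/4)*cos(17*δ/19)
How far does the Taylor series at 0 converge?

The radius of convergence is infinite.

The factor cos(17*δ/19) is entire and contributes no finite singular point.
The polynomial part has no poles.
No finite singular points: the Taylor series at 0 converges everywhere.


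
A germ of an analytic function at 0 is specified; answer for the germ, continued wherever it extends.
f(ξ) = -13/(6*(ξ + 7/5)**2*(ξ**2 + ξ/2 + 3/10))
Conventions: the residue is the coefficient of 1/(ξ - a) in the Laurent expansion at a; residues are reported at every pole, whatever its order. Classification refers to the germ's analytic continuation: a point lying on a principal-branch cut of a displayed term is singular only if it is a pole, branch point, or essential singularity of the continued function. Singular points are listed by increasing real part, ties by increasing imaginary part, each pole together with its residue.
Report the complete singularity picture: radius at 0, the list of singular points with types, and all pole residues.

Denominator factor (ξ**2 + ξ/2 + 3/10): discriminant -19/20, complex-conjugate roots (-1/4) + ((1/20)*sqrt(95))*i and (-1/4) - ((1/20)*sqrt(95))*i; poles of order 1, moduli (1/10)*sqrt(30) and (1/10)*sqrt(30).
Denominator factor (ξ + 7/5)^2: pole of order 2 at -7/5, modulus 7/5.
The radius of convergence is the smallest modulus among the singular points: (1/10)*sqrt(30).
At the order-2 pole -7/5 set g(ξ) = (ξ - (-7/5))^2*f(ξ) = -13/(6*(ξ**2 + ξ/2 + 3/10)).
Order-2 pole: residue = g'(a); g'(-7/5) = -2875/1404, so the residue is -2875/1404.
The factor ξ**2 + ξ/2 + 3/10 splits as (ξ - a)(ξ - a') with a = (-1/4) - ((1/20)*sqrt(95))*i, a' = (-1/4) + ((1/20)*sqrt(95))*i. At the order-1 pole a set g(ξ) = (ξ - a)*f(ξ) = [-13/(6*(ξ + 7/5)**2)] / (ξ - a').
Simple pole: residue = g(a) at a = (-1/4) - ((1/20)*sqrt(95))*i, which is (2875/2808) - ((5425/53352)*sqrt(95))*i.
The factor ξ**2 + ξ/2 + 3/10 splits as (ξ - a)(ξ - a') with a = (-1/4) + ((1/20)*sqrt(95))*i, a' = (-1/4) - ((1/20)*sqrt(95))*i. At the order-1 pole a set g(ξ) = (ξ - a)*f(ξ) = [-13/(6*(ξ + 7/5)**2)] / (ξ - a').
Simple pole: residue = g(a) at a = (-1/4) + ((1/20)*sqrt(95))*i, which is (2875/2808) + ((5425/53352)*sqrt(95))*i.
List the singular points by increasing real part (a conjugate pair: the negative imaginary part first).

Radius of convergence at 0: (1/10)*sqrt(30).
At -7/5: a pole of order 2; residue -2875/1404.
At (-1/4) - ((1/20)*sqrt(95))*i: a pole of order 1; residue (2875/2808) - ((5425/53352)*sqrt(95))*i.
At (-1/4) + ((1/20)*sqrt(95))*i: a pole of order 1; residue (2875/2808) + ((5425/53352)*sqrt(95))*i.
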